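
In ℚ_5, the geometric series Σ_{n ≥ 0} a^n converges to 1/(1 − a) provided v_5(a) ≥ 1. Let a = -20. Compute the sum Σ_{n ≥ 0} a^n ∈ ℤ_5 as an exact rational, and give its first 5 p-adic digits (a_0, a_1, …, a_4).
Σ a^n = 1/(1 − a) = 1/21;  first 5 digits = (1, 1, 0, 4, 3)

v_5(a) = 1 ≥ 1, so the series converges in ℤ_5 to 1/(1 − a) = 1/(1 − (-20)) = 1/21. Expand this rational in ℤ_5: compute digits iteratively via d_i = x_i mod 5, x_{i+1} = (x_i − d_i)/5. The first 5 digits are (1, 1, 0, 4, 3).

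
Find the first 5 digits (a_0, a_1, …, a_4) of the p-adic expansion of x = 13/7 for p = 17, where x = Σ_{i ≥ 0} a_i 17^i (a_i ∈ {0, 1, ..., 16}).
(a_0, …, a_4) = (14, 9, 14, 4, 7)

v_17(13/7) = 0 (numerator and denominator both coprime to 17), so x ∈ ℤ_17^×. Compute digits iteratively via a_i = x_i mod 17, x_{i+1} = (x_i − a_i)/17, with x_0 = x:
  x_0 = 13/7;  a_0 = 14;  x_1 = (x_0 − 14)/17 = -5/7
  x_1 = -5/7;  a_1 = 9;  x_2 = (x_1 − 9)/17 = -4/7
  x_2 = -4/7;  a_2 = 14;  x_3 = (x_2 − 14)/17 = -6/7
  x_3 = -6/7;  a_3 = 4;  x_4 = (x_3 − 4)/17 = -2/7
  x_4 = -2/7;  a_4 = 7;  x_5 = (x_4 − 7)/17 = -3/7
Digits: (14, 9, 14, 4, 7).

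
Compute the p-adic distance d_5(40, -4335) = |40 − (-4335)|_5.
d_5(40, -4335) = 1/625

Step 1 — x − y = 40 − (-4335) = 4375. Step 2 — v_5(4375) = 4 (factor: 4375 = (5^4 · 7); the sign does not affect v_p). Step 3 — |x − y|_5 = 5^{-4} = 1/625.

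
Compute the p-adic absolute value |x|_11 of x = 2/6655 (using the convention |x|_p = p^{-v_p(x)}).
|2/6655|_11 = 1331

Step 1 — compute v_11(x) by factoring powers of 11 out of the numerator and denominator: v_11(2/6655) = -3. Step 2 — apply |x|_p = p^{-v_p(x)} = 11^{3} = 1331.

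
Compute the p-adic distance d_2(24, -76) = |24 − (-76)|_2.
d_2(24, -76) = 1/4

Step 1 — x − y = 24 − (-76) = 100. Step 2 — v_2(100) = 2 (factor: 100 = (2^2 · 25); the sign does not affect v_p). Step 3 — |x − y|_2 = 2^{-2} = 1/4.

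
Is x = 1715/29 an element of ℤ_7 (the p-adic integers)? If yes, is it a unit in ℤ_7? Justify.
x ∈ ℤ_7 but not a unit; v_7(x) = 3 > 0

ℤ_7 = {x ∈ ℚ_7 : v_7(x) ≥ 0} and ℤ_7^× = {x ∈ ℤ_7 : v_7(x) = 0}. Here v_7(1715/29) = v_7(num) − v_7(den) = 3; compare against these criteria.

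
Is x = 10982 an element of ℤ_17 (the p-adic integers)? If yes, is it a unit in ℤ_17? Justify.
x ∈ ℤ_17 but not a unit; v_17(x) = 2 > 0

ℤ_17 = {x ∈ ℚ_17 : v_17(x) ≥ 0} and ℤ_17^× = {x ∈ ℤ_17 : v_17(x) = 0}. Here v_17(10982) = v_17(num) − v_17(den) = 2; compare against these criteria.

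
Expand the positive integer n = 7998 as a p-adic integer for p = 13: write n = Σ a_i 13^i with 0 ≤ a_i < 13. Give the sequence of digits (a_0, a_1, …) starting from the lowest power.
(a_0, a_1, …) = (3, 4, 8, 3)

Repeated division by 13 gives the digits low-to-high: 7998 = 3 + 4·13^1 + 8·13^2 + 3·13^3. Digit sequence: (3, 4, 8, 3).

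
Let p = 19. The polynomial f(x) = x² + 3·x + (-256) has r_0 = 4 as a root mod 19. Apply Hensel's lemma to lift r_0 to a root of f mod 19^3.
r_2 = 6654 (mod 6859)

Hensel: r_{i+1} = r_i − f(r_i)·(f′(r_i))^{-1} mod 19^{i+2}, f′(x) = 2x + 3. Iterate:
  r_0 = 4 (mod 19)
  r_1 = 156 (mod 361)
  r_2 = 6654 (mod 6859)
Final: r = 6654 satisfies f(r) ≡ 0 mod 19^3.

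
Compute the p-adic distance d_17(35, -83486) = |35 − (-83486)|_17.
d_17(35, -83486) = 1/83521

Step 1 — x − y = 35 − (-83486) = 83521. Step 2 — v_17(83521) = 4 (factor: 83521 = (17^4 · 1); the sign does not affect v_p). Step 3 — |x − y|_17 = 17^{-4} = 1/83521.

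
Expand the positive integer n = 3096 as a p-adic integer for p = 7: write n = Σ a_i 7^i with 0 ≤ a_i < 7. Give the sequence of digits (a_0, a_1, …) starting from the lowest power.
(a_0, a_1, …) = (2, 1, 0, 2, 1)

Repeated division by 7 gives the digits low-to-high: 3096 = 2 + 1·7^1 + 2·7^3 + 1·7^4. Digit sequence: (2, 1, 0, 2, 1).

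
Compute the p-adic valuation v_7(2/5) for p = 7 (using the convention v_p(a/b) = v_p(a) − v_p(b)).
v_7(2/5) = 0

Factor powers of 7 from the numerator and denominator of the reduced fraction: 2 = 7^0 · 2 and 5 = 7^0 · 5. Apply v_p(a/b) = v_p(a) − v_p(b): v_7(2/5) = 0 − 0 = 0.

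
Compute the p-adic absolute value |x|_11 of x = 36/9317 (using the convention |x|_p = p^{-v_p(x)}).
|36/9317|_11 = 1331

Step 1 — compute v_11(x) by factoring powers of 11 out of the numerator and denominator: v_11(36/9317) = -3. Step 2 — apply |x|_p = p^{-v_p(x)} = 11^{3} = 1331.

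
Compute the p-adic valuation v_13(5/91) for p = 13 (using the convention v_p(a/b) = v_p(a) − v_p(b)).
v_13(5/91) = -1

Factor powers of 13 from the numerator and denominator of the reduced fraction: 5 = 13^0 · 5 and 91 = 13^1 · 7. Apply v_p(a/b) = v_p(a) − v_p(b): v_13(5/91) = 0 − 1 = -1.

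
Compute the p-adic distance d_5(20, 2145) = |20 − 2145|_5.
d_5(20, 2145) = 1/125

Step 1 — x − y = 20 − 2145 = -2125. Step 2 — v_5(-2125) = 3 (factor: -2125 = −(5^3 · 17); the sign does not affect v_p). Step 3 — |x − y|_5 = 5^{-3} = 1/125.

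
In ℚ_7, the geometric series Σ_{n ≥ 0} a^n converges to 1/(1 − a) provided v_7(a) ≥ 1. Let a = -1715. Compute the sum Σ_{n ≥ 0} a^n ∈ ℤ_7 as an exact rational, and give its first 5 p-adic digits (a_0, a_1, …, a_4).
Σ a^n = 1/(1 − a) = 1/1716;  first 5 digits = (1, 0, 0, 2, 6)

v_7(a) = 3 ≥ 1, so the series converges in ℤ_7 to 1/(1 − a) = 1/(1 − (-1715)) = 1/1716. Expand this rational in ℤ_7: compute digits iteratively via d_i = x_i mod 7, x_{i+1} = (x_i − d_i)/7. The first 5 digits are (1, 0, 0, 2, 6).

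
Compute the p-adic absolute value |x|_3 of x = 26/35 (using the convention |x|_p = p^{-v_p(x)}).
|26/35|_3 = 1

Step 1 — compute v_3(x) by factoring powers of 3 out of the numerator and denominator: v_3(26/35) = 0. Step 2 — apply |x|_p = p^{-v_p(x)} = 3^{0} = 1.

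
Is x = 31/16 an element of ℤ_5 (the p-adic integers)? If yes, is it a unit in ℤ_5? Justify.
x ∈ ℤ_5^× (unit); v_5(x) = 0

ℤ_5 = {x ∈ ℚ_5 : v_5(x) ≥ 0} and ℤ_5^× = {x ∈ ℤ_5 : v_5(x) = 0}. Here v_5(31/16) = v_5(num) − v_5(den) = 0; compare against these criteria.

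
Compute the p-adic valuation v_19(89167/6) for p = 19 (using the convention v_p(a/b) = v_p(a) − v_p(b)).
v_19(89167/6) = 3

Factor powers of 19 from the numerator and denominator of the reduced fraction: 89167 = 19^3 · 13 and 6 = 19^0 · 6. Apply v_p(a/b) = v_p(a) − v_p(b): v_19(89167/6) = 3 − 0 = 3.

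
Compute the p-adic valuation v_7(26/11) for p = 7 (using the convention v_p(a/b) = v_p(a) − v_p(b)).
v_7(26/11) = 0

Factor powers of 7 from the numerator and denominator of the reduced fraction: 26 = 7^0 · 26 and 11 = 7^0 · 11. Apply v_p(a/b) = v_p(a) − v_p(b): v_7(26/11) = 0 − 0 = 0.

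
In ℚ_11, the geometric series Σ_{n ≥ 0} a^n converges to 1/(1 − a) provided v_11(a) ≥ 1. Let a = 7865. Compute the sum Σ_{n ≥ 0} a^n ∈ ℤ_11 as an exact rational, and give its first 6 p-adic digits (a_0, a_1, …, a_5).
Σ a^n = 1/(1 − a) = -1/7864;  first 6 digits = (1, 0, 10, 5, 1, 10)

v_11(a) = 2 ≥ 1, so the series converges in ℤ_11 to 1/(1 − a) = 1/(1 − 7865) = -1/7864. Expand this rational in ℤ_11: compute digits iteratively via d_i = x_i mod 11, x_{i+1} = (x_i − d_i)/11. The first 6 digits are (1, 0, 10, 5, 1, 10).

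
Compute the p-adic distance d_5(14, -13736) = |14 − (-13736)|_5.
d_5(14, -13736) = 1/625

Step 1 — x − y = 14 − (-13736) = 13750. Step 2 — v_5(13750) = 4 (factor: 13750 = (5^4 · 22); the sign does not affect v_p). Step 3 — |x − y|_5 = 5^{-4} = 1/625.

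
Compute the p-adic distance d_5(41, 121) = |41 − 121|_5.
d_5(41, 121) = 1/5

Step 1 — x − y = 41 − 121 = -80. Step 2 — v_5(-80) = 1 (factor: -80 = −(5^1 · 16); the sign does not affect v_p). Step 3 — |x − y|_5 = 5^{-1} = 1/5.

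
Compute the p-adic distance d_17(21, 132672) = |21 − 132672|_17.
d_17(21, 132672) = 1/4913

Step 1 — x − y = 21 − 132672 = -132651. Step 2 — v_17(-132651) = 3 (factor: -132651 = −(17^3 · 27); the sign does not affect v_p). Step 3 — |x − y|_17 = 17^{-3} = 1/4913.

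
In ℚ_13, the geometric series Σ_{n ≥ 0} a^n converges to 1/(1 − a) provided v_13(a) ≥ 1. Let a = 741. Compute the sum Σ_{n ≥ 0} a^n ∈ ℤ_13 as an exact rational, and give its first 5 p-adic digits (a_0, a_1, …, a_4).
Σ a^n = 1/(1 − a) = -1/740;  first 5 digits = (1, 5, 3, 11, 4)

v_13(a) = 1 ≥ 1, so the series converges in ℤ_13 to 1/(1 − a) = 1/(1 − 741) = -1/740. Expand this rational in ℤ_13: compute digits iteratively via d_i = x_i mod 13, x_{i+1} = (x_i − d_i)/13. The first 5 digits are (1, 5, 3, 11, 4).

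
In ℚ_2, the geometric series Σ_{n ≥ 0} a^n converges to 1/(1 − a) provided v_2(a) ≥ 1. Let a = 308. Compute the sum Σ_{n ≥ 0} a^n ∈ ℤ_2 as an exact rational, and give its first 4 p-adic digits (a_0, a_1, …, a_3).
Σ a^n = 1/(1 − a) = -1/307;  first 4 digits = (1, 0, 1, 0)

v_2(a) = 2 ≥ 1, so the series converges in ℤ_2 to 1/(1 − a) = 1/(1 − 308) = -1/307. Expand this rational in ℤ_2: compute digits iteratively via d_i = x_i mod 2, x_{i+1} = (x_i − d_i)/2. The first 4 digits are (1, 0, 1, 0).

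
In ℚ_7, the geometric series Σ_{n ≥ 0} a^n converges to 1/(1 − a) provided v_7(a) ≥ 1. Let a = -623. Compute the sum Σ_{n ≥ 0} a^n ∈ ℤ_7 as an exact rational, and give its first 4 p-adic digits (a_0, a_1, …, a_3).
Σ a^n = 1/(1 − a) = 1/624;  first 4 digits = (1, 2, 5, 3)

v_7(a) = 1 ≥ 1, so the series converges in ℤ_7 to 1/(1 − a) = 1/(1 − (-623)) = 1/624. Expand this rational in ℤ_7: compute digits iteratively via d_i = x_i mod 7, x_{i+1} = (x_i − d_i)/7. The first 4 digits are (1, 2, 5, 3).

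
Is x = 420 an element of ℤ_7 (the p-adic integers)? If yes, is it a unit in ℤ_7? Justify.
x ∈ ℤ_7 but not a unit; v_7(x) = 1 > 0

ℤ_7 = {x ∈ ℚ_7 : v_7(x) ≥ 0} and ℤ_7^× = {x ∈ ℤ_7 : v_7(x) = 0}. Here v_7(420) = v_7(num) − v_7(den) = 1; compare against these criteria.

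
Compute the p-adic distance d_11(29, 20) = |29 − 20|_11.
d_11(29, 20) = 1

Step 1 — x − y = 29 − 20 = 9. Step 2 — v_11(9) = 0 (factor: 9 = (11^0 · 9); the sign does not affect v_p). Step 3 — |x − y|_11 = 11^{0} = 1.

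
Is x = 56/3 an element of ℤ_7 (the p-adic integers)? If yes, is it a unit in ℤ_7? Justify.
x ∈ ℤ_7 but not a unit; v_7(x) = 1 > 0

ℤ_7 = {x ∈ ℚ_7 : v_7(x) ≥ 0} and ℤ_7^× = {x ∈ ℤ_7 : v_7(x) = 0}. Here v_7(56/3) = v_7(num) − v_7(den) = 1; compare against these criteria.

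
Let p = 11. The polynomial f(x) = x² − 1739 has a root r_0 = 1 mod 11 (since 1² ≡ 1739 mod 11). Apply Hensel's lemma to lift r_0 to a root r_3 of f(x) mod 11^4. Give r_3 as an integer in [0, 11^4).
r_3 = 1959 (mod 14641)

Hensel's recurrence: r_{i+1} = r_i − f(r_i)·(f′(r_i))^{-1} mod 11^{i+2}, with f′(x) = 2x. Iterate:
  r_0 = 1 (mod 11)
  r_1 = 23 (mod 121)
  r_2 = 628 (mod 1331)
  r_3 = 1959 (mod 14641)
Final: r_3 = 1959, and one checks f(r_3) ≡ 0 mod 11^4.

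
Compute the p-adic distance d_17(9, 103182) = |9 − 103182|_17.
d_17(9, 103182) = 1/4913

Step 1 — x − y = 9 − 103182 = -103173. Step 2 — v_17(-103173) = 3 (factor: -103173 = −(17^3 · 21); the sign does not affect v_p). Step 3 — |x − y|_17 = 17^{-3} = 1/4913.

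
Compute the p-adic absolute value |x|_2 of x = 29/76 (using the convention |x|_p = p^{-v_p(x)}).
|29/76|_2 = 4

Step 1 — compute v_2(x) by factoring powers of 2 out of the numerator and denominator: v_2(29/76) = -2. Step 2 — apply |x|_p = p^{-v_p(x)} = 2^{2} = 4.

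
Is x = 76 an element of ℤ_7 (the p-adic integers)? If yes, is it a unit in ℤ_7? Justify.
x ∈ ℤ_7^× (unit); v_7(x) = 0

ℤ_7 = {x ∈ ℚ_7 : v_7(x) ≥ 0} and ℤ_7^× = {x ∈ ℤ_7 : v_7(x) = 0}. Here v_7(76) = v_7(num) − v_7(den) = 0; compare against these criteria.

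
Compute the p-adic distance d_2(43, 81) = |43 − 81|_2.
d_2(43, 81) = 1/2

Step 1 — x − y = 43 − 81 = -38. Step 2 — v_2(-38) = 1 (factor: -38 = −(2^1 · 19); the sign does not affect v_p). Step 3 — |x − y|_2 = 2^{-1} = 1/2.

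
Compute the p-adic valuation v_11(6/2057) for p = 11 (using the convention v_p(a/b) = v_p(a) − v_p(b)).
v_11(6/2057) = -2

Factor powers of 11 from the numerator and denominator of the reduced fraction: 6 = 11^0 · 6 and 2057 = 11^2 · 17. Apply v_p(a/b) = v_p(a) − v_p(b): v_11(6/2057) = 0 − 2 = -2.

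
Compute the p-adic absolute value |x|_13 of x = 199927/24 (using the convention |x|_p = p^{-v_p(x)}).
|199927/24|_13 = 1/28561

Step 1 — compute v_13(x) by factoring powers of 13 out of the numerator and denominator: v_13(199927/24) = 4. Step 2 — apply |x|_p = p^{-v_p(x)} = 13^{-4} = 1/28561.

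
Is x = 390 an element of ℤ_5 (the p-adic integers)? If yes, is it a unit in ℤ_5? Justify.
x ∈ ℤ_5 but not a unit; v_5(x) = 1 > 0

ℤ_5 = {x ∈ ℚ_5 : v_5(x) ≥ 0} and ℤ_5^× = {x ∈ ℤ_5 : v_5(x) = 0}. Here v_5(390) = v_5(num) − v_5(den) = 1; compare against these criteria.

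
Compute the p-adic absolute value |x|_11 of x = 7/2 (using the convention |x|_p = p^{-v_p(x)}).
|7/2|_11 = 1

Step 1 — compute v_11(x) by factoring powers of 11 out of the numerator and denominator: v_11(7/2) = 0. Step 2 — apply |x|_p = p^{-v_p(x)} = 11^{0} = 1.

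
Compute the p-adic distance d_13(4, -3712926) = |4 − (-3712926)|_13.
d_13(4, -3712926) = 1/371293

Step 1 — x − y = 4 − (-3712926) = 3712930. Step 2 — v_13(3712930) = 5 (factor: 3712930 = (13^5 · 10); the sign does not affect v_p). Step 3 — |x − y|_13 = 13^{-5} = 1/371293.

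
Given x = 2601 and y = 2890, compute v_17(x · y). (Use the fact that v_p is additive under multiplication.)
v_17(7516890) = 4

v_p(x) = 2 (factor: 2601 = 17^2 · 9); v_p(y) = 2 (factor: 2890 = 17^2 · 10). Additivity: v_p(xy) = v_p(x) + v_p(y) = 2 + 2 = 4. (Direct check: xy = 7516890 = 17^4 · (90).)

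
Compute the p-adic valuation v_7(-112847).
v_7(-112847) = 4

v_7(n) is the largest exponent k such that 7^k divides n. Factor out: -112847 = -7^4 · 47. (Sign doesn't affect v_p.) So v_7(-112847) = 4.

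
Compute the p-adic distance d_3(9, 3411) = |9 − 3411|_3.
d_3(9, 3411) = 1/243

Step 1 — x − y = 9 − 3411 = -3402. Step 2 — v_3(-3402) = 5 (factor: -3402 = −(3^5 · 14); the sign does not affect v_p). Step 3 — |x − y|_3 = 3^{-5} = 1/243.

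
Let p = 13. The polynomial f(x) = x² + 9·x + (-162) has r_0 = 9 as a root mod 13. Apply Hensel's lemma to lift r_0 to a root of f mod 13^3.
r_2 = 9 (mod 2197)

Hensel: r_{i+1} = r_i − f(r_i)·(f′(r_i))^{-1} mod 13^{i+2}, f′(x) = 2x + 9. Iterate:
  r_0 = 9 (mod 13)
  r_1 = 9 (mod 169)
  r_2 = 9 (mod 2197)
Final: r = 9 satisfies f(r) ≡ 0 mod 13^3.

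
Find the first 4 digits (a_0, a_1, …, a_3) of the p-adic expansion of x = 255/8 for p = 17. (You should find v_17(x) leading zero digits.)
(a_0, …, a_3) = (0, 4, 2, 2)

v_17(255/8) = 1, so a_0 = ... = a_0 = 0. Factor out: x = 17^1 · u with u = 15/8 a unit in ℤ_17. Expand u iteratively via a_{v+i} = u_i mod 17, u_{i+1} = (u_i − a_{v+i})/17:
  u_0 = 15/8;  a_1 = 4;  u_1 = (u_0 − 4)/17 = -1/8
  u_1 = -1/8;  a_2 = 2;  u_2 = (u_1 − 2)/17 = -1/8
  u_2 = -1/8;  a_3 = 2;  u_3 = (u_2 − 2)/17 = -1/8
Digits: (0, 4, 2, 2).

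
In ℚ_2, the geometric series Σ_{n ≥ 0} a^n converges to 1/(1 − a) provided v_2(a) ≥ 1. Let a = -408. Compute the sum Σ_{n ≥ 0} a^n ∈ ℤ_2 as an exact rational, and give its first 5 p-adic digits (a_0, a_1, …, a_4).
Σ a^n = 1/(1 − a) = 1/409;  first 5 digits = (1, 0, 0, 1, 0)

v_2(a) = 3 ≥ 1, so the series converges in ℤ_2 to 1/(1 − a) = 1/(1 − (-408)) = 1/409. Expand this rational in ℤ_2: compute digits iteratively via d_i = x_i mod 2, x_{i+1} = (x_i − d_i)/2. The first 5 digits are (1, 0, 0, 1, 0).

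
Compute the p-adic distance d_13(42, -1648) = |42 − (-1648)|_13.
d_13(42, -1648) = 1/169

Step 1 — x − y = 42 − (-1648) = 1690. Step 2 — v_13(1690) = 2 (factor: 1690 = (13^2 · 10); the sign does not affect v_p). Step 3 — |x − y|_13 = 13^{-2} = 1/169.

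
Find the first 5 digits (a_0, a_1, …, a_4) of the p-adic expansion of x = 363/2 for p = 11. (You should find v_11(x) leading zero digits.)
(a_0, …, a_4) = (0, 0, 7, 5, 5)

v_11(363/2) = 2, so a_0 = ... = a_1 = 0. Factor out: x = 11^2 · u with u = 3/2 a unit in ℤ_11. Expand u iteratively via a_{v+i} = u_i mod 11, u_{i+1} = (u_i − a_{v+i})/11:
  u_0 = 3/2;  a_2 = 7;  u_1 = (u_0 − 7)/11 = -1/2
  u_1 = -1/2;  a_3 = 5;  u_2 = (u_1 − 5)/11 = -1/2
  u_2 = -1/2;  a_4 = 5;  u_3 = (u_2 − 5)/11 = -1/2
Digits: (0, 0, 7, 5, 5).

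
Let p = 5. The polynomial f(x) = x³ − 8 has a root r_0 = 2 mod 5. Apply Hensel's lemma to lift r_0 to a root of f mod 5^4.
r_3 = 2 (mod 625)

Hensel: r_{i+1} = r_i − f(r_i)/f′(r_i) mod 5^{i+2}, where f′(x) = 3x². Iterate:
  r_0 = 2 (mod 5)
  r_1 = 2 (mod 25)
  r_2 = 2 (mod 125)
  r_3 = 2 (mod 625)
Final: r = 2 with f(r) ≡ 0 mod 5^4.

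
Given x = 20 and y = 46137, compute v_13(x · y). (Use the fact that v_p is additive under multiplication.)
v_13(922740) = 3

v_p(x) = 0 (factor: 20 = 13^0 · 20); v_p(y) = 3 (factor: 46137 = 13^3 · 21). Additivity: v_p(xy) = v_p(x) + v_p(y) = 0 + 3 = 3. (Direct check: xy = 922740 = 13^3 · (420).)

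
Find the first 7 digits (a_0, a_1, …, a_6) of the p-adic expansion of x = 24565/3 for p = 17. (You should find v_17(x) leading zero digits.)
(a_0, …, a_6) = (0, 0, 0, 13, 5, 11, 5)

v_17(24565/3) = 3, so a_0 = ... = a_2 = 0. Factor out: x = 17^3 · u with u = 5/3 a unit in ℤ_17. Expand u iteratively via a_{v+i} = u_i mod 17, u_{i+1} = (u_i − a_{v+i})/17:
  u_0 = 5/3;  a_3 = 13;  u_1 = (u_0 − 13)/17 = -2/3
  u_1 = -2/3;  a_4 = 5;  u_2 = (u_1 − 5)/17 = -1/3
  u_2 = -1/3;  a_5 = 11;  u_3 = (u_2 − 11)/17 = -2/3
  u_3 = -2/3;  a_6 = 5;  u_4 = (u_3 − 5)/17 = -1/3
Digits: (0, 0, 0, 13, 5, 11, 5).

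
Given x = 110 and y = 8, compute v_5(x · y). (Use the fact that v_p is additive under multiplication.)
v_5(880) = 1

v_p(x) = 1 (factor: 110 = 5^1 · 22); v_p(y) = 0 (factor: 8 = 5^0 · 8). Additivity: v_p(xy) = v_p(x) + v_p(y) = 1 + 0 = 1. (Direct check: xy = 880 = 5^1 · (176).)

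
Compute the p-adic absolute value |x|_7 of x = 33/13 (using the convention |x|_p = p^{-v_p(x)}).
|33/13|_7 = 1

Step 1 — compute v_7(x) by factoring powers of 7 out of the numerator and denominator: v_7(33/13) = 0. Step 2 — apply |x|_p = p^{-v_p(x)} = 7^{0} = 1.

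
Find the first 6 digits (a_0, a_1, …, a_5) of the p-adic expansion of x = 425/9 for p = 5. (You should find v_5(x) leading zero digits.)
(a_0, …, a_5) = (0, 0, 3, 2, 4, 3)

v_5(425/9) = 2, so a_0 = ... = a_1 = 0. Factor out: x = 5^2 · u with u = 17/9 a unit in ℤ_5. Expand u iteratively via a_{v+i} = u_i mod 5, u_{i+1} = (u_i − a_{v+i})/5:
  u_0 = 17/9;  a_2 = 3;  u_1 = (u_0 − 3)/5 = -2/9
  u_1 = -2/9;  a_3 = 2;  u_2 = (u_1 − 2)/5 = -4/9
  u_2 = -4/9;  a_4 = 4;  u_3 = (u_2 − 4)/5 = -8/9
  u_3 = -8/9;  a_5 = 3;  u_4 = (u_3 − 3)/5 = -7/9
Digits: (0, 0, 3, 2, 4, 3).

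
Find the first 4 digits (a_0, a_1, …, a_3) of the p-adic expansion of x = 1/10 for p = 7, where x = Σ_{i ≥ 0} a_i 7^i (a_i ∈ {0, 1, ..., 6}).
(a_0, …, a_3) = (5, 0, 2, 6)

v_7(1/10) = 0 (numerator and denominator both coprime to 7), so x ∈ ℤ_7^×. Compute digits iteratively via a_i = x_i mod 7, x_{i+1} = (x_i − a_i)/7, with x_0 = x:
  x_0 = 1/10;  a_0 = 5;  x_1 = (x_0 − 5)/7 = -7/10
  x_1 = -7/10;  a_1 = 0;  x_2 = (x_1 − 0)/7 = -1/10
  x_2 = -1/10;  a_2 = 2;  x_3 = (x_2 − 2)/7 = -3/10
  x_3 = -3/10;  a_3 = 6;  x_4 = (x_3 − 6)/7 = -9/10
Digits: (5, 0, 2, 6).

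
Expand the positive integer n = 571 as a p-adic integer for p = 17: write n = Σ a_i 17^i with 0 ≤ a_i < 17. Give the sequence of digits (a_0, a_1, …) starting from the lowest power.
(a_0, a_1, …) = (10, 16, 1)

Repeated division by 17 gives the digits low-to-high: 571 = 10 + 16·17^1 + 1·17^2. Digit sequence: (10, 16, 1).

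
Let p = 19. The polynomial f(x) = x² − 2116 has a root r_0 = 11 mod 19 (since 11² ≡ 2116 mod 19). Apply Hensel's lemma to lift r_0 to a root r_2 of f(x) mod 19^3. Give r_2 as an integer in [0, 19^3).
r_2 = 6813 (mod 6859)

Hensel's recurrence: r_{i+1} = r_i − f(r_i)·(f′(r_i))^{-1} mod 19^{i+2}, with f′(x) = 2x. Iterate:
  r_0 = 11 (mod 19)
  r_1 = 315 (mod 361)
  r_2 = 6813 (mod 6859)
Final: r_2 = 6813, and one checks f(r_2) ≡ 0 mod 19^3.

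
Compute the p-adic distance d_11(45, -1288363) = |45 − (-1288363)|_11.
d_11(45, -1288363) = 1/161051

Step 1 — x − y = 45 − (-1288363) = 1288408. Step 2 — v_11(1288408) = 5 (factor: 1288408 = (11^5 · 8); the sign does not affect v_p). Step 3 — |x − y|_11 = 11^{-5} = 1/161051.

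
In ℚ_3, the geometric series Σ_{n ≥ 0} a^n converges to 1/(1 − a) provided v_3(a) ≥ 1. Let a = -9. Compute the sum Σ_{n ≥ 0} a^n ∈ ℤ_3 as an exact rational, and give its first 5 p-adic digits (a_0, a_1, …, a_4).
Σ a^n = 1/(1 − a) = 1/10;  first 5 digits = (1, 0, 2, 2, 0)

v_3(a) = 2 ≥ 1, so the series converges in ℤ_3 to 1/(1 − a) = 1/(1 − (-9)) = 1/10. Expand this rational in ℤ_3: compute digits iteratively via d_i = x_i mod 3, x_{i+1} = (x_i − d_i)/3. The first 5 digits are (1, 0, 2, 2, 0).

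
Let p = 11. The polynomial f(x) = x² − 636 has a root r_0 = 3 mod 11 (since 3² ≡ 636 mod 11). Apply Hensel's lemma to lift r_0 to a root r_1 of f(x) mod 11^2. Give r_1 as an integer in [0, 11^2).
r_1 = 47 (mod 121)

Hensel's recurrence: r_{i+1} = r_i − f(r_i)·(f′(r_i))^{-1} mod 11^{i+2}, with f′(x) = 2x. Iterate:
  r_0 = 3 (mod 11)
  r_1 = 47 (mod 121)
Final: r_1 = 47, and one checks f(r_1) ≡ 0 mod 11^2.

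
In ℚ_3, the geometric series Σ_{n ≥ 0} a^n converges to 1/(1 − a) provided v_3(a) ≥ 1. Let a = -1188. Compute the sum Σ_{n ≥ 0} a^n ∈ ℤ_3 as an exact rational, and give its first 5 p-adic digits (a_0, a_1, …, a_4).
Σ a^n = 1/(1 − a) = 1/1189;  first 5 digits = (1, 0, 0, 1, 0)

v_3(a) = 3 ≥ 1, so the series converges in ℤ_3 to 1/(1 − a) = 1/(1 − (-1188)) = 1/1189. Expand this rational in ℤ_3: compute digits iteratively via d_i = x_i mod 3, x_{i+1} = (x_i − d_i)/3. The first 5 digits are (1, 0, 0, 1, 0).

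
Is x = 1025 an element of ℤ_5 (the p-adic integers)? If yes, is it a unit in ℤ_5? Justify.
x ∈ ℤ_5 but not a unit; v_5(x) = 2 > 0

ℤ_5 = {x ∈ ℚ_5 : v_5(x) ≥ 0} and ℤ_5^× = {x ∈ ℤ_5 : v_5(x) = 0}. Here v_5(1025) = v_5(num) − v_5(den) = 2; compare against these criteria.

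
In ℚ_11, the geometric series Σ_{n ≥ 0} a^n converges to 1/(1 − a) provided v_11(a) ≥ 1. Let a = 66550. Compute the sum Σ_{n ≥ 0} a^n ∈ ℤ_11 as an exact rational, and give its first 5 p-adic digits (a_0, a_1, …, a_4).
Σ a^n = 1/(1 − a) = -1/66549;  first 5 digits = (1, 0, 0, 6, 4)

v_11(a) = 3 ≥ 1, so the series converges in ℤ_11 to 1/(1 − a) = 1/(1 − 66550) = -1/66549. Expand this rational in ℤ_11: compute digits iteratively via d_i = x_i mod 11, x_{i+1} = (x_i − d_i)/11. The first 5 digits are (1, 0, 0, 6, 4).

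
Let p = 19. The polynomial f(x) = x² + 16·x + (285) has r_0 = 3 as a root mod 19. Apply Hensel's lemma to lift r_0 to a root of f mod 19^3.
r_2 = 3138 (mod 6859)

Hensel: r_{i+1} = r_i − f(r_i)·(f′(r_i))^{-1} mod 19^{i+2}, f′(x) = 2x + 16. Iterate:
  r_0 = 3 (mod 19)
  r_1 = 250 (mod 361)
  r_2 = 3138 (mod 6859)
Final: r = 3138 satisfies f(r) ≡ 0 mod 19^3.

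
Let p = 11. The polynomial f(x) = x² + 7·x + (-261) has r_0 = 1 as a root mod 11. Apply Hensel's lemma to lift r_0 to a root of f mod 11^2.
r_1 = 56 (mod 121)

Hensel: r_{i+1} = r_i − f(r_i)·(f′(r_i))^{-1} mod 11^{i+2}, f′(x) = 2x + 7. Iterate:
  r_0 = 1 (mod 11)
  r_1 = 56 (mod 121)
Final: r = 56 satisfies f(r) ≡ 0 mod 11^2.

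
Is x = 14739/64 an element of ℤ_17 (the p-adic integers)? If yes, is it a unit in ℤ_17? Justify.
x ∈ ℤ_17 but not a unit; v_17(x) = 3 > 0

ℤ_17 = {x ∈ ℚ_17 : v_17(x) ≥ 0} and ℤ_17^× = {x ∈ ℤ_17 : v_17(x) = 0}. Here v_17(14739/64) = v_17(num) − v_17(den) = 3; compare against these criteria.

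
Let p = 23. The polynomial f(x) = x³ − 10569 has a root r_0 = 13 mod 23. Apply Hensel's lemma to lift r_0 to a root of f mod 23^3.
r_2 = 4682 (mod 12167)

Hensel: r_{i+1} = r_i − f(r_i)/f′(r_i) mod 23^{i+2}, where f′(x) = 3x². Iterate:
  r_0 = 13 (mod 23)
  r_1 = 450 (mod 529)
  r_2 = 4682 (mod 12167)
Final: r = 4682 with f(r) ≡ 0 mod 23^3.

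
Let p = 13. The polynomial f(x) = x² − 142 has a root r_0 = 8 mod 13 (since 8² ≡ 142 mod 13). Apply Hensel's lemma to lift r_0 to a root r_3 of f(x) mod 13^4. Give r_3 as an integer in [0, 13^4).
r_3 = 26060 (mod 28561)

Hensel's recurrence: r_{i+1} = r_i − f(r_i)·(f′(r_i))^{-1} mod 13^{i+2}, with f′(x) = 2x. Iterate:
  r_0 = 8 (mod 13)
  r_1 = 34 (mod 169)
  r_2 = 1893 (mod 2197)
  r_3 = 26060 (mod 28561)
Final: r_3 = 26060, and one checks f(r_3) ≡ 0 mod 13^4.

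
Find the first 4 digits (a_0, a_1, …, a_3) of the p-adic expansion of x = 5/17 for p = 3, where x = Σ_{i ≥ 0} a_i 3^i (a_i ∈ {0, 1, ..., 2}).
(a_0, …, a_3) = (1, 1, 1, 2)

v_3(5/17) = 0 (numerator and denominator both coprime to 3), so x ∈ ℤ_3^×. Compute digits iteratively via a_i = x_i mod 3, x_{i+1} = (x_i − a_i)/3, with x_0 = x:
  x_0 = 5/17;  a_0 = 1;  x_1 = (x_0 − 1)/3 = -4/17
  x_1 = -4/17;  a_1 = 1;  x_2 = (x_1 − 1)/3 = -7/17
  x_2 = -7/17;  a_2 = 1;  x_3 = (x_2 − 1)/3 = -8/17
  x_3 = -8/17;  a_3 = 2;  x_4 = (x_3 − 2)/3 = -14/17
Digits: (1, 1, 1, 2).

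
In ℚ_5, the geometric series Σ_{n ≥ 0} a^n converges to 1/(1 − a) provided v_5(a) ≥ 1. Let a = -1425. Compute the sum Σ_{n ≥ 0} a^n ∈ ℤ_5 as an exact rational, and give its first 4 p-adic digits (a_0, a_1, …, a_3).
Σ a^n = 1/(1 − a) = 1/1426;  first 4 digits = (1, 0, 3, 3)

v_5(a) = 2 ≥ 1, so the series converges in ℤ_5 to 1/(1 − a) = 1/(1 − (-1425)) = 1/1426. Expand this rational in ℤ_5: compute digits iteratively via d_i = x_i mod 5, x_{i+1} = (x_i − d_i)/5. The first 4 digits are (1, 0, 3, 3).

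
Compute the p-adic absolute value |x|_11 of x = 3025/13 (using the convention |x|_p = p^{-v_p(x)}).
|3025/13|_11 = 1/121

Step 1 — compute v_11(x) by factoring powers of 11 out of the numerator and denominator: v_11(3025/13) = 2. Step 2 — apply |x|_p = p^{-v_p(x)} = 11^{-2} = 1/121.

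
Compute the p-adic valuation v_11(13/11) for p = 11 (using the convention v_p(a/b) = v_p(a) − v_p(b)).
v_11(13/11) = -1

Factor powers of 11 from the numerator and denominator of the reduced fraction: 13 = 11^0 · 13 and 11 = 11^1 · 1. Apply v_p(a/b) = v_p(a) − v_p(b): v_11(13/11) = 0 − 1 = -1.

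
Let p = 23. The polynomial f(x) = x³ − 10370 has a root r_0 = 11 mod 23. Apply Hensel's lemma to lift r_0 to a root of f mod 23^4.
r_3 = 215728 (mod 279841)

Hensel: r_{i+1} = r_i − f(r_i)/f′(r_i) mod 23^{i+2}, where f′(x) = 3x². Iterate:
  r_0 = 11 (mod 23)
  r_1 = 425 (mod 529)
  r_2 = 8889 (mod 12167)
  r_3 = 215728 (mod 279841)
Final: r = 215728 with f(r) ≡ 0 mod 23^4.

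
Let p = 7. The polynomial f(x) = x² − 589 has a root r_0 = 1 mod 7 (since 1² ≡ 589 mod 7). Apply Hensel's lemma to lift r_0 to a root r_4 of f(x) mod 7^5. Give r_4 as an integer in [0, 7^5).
r_4 = 7498 (mod 16807)

Hensel's recurrence: r_{i+1} = r_i − f(r_i)·(f′(r_i))^{-1} mod 7^{i+2}, with f′(x) = 2x. Iterate:
  r_0 = 1 (mod 7)
  r_1 = 1 (mod 49)
  r_2 = 295 (mod 343)
  r_3 = 295 (mod 2401)
  r_4 = 7498 (mod 16807)
Final: r_4 = 7498, and one checks f(r_4) ≡ 0 mod 7^5.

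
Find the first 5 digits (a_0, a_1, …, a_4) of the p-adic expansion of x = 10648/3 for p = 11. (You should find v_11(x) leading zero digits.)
(a_0, …, a_4) = (0, 0, 0, 10, 3)

v_11(10648/3) = 3, so a_0 = ... = a_2 = 0. Factor out: x = 11^3 · u with u = 8/3 a unit in ℤ_11. Expand u iteratively via a_{v+i} = u_i mod 11, u_{i+1} = (u_i − a_{v+i})/11:
  u_0 = 8/3;  a_3 = 10;  u_1 = (u_0 − 10)/11 = -2/3
  u_1 = -2/3;  a_4 = 3;  u_2 = (u_1 − 3)/11 = -1/3
Digits: (0, 0, 0, 10, 3).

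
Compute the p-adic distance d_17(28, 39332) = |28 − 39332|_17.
d_17(28, 39332) = 1/4913

Step 1 — x − y = 28 − 39332 = -39304. Step 2 — v_17(-39304) = 3 (factor: -39304 = −(17^3 · 8); the sign does not affect v_p). Step 3 — |x − y|_17 = 17^{-3} = 1/4913.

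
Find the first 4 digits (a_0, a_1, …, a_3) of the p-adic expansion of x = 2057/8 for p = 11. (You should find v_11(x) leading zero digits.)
(a_0, …, a_3) = (0, 0, 9, 9)

v_11(2057/8) = 2, so a_0 = ... = a_1 = 0. Factor out: x = 11^2 · u with u = 17/8 a unit in ℤ_11. Expand u iteratively via a_{v+i} = u_i mod 11, u_{i+1} = (u_i − a_{v+i})/11:
  u_0 = 17/8;  a_2 = 9;  u_1 = (u_0 − 9)/11 = -5/8
  u_1 = -5/8;  a_3 = 9;  u_2 = (u_1 − 9)/11 = -7/8
Digits: (0, 0, 9, 9).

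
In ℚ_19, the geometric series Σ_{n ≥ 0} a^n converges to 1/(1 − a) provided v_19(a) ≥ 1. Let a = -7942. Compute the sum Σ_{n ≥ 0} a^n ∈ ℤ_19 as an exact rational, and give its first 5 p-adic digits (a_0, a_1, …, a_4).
Σ a^n = 1/(1 − a) = 1/7943;  first 5 digits = (1, 0, 16, 17, 8)

v_19(a) = 2 ≥ 1, so the series converges in ℤ_19 to 1/(1 − a) = 1/(1 − (-7942)) = 1/7943. Expand this rational in ℤ_19: compute digits iteratively via d_i = x_i mod 19, x_{i+1} = (x_i − d_i)/19. The first 5 digits are (1, 0, 16, 17, 8).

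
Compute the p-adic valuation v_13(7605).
v_13(7605) = 2

v_13(n) is the largest exponent k such that 13^k divides n. Factor out: 7605 = 13^2 · 45. (Sign doesn't affect v_p.) So v_13(7605) = 2.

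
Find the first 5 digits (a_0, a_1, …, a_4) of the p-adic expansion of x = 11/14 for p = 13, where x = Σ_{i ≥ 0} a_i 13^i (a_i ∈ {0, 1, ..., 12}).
(a_0, …, a_4) = (11, 2, 10, 2, 10)

v_13(11/14) = 0 (numerator and denominator both coprime to 13), so x ∈ ℤ_13^×. Compute digits iteratively via a_i = x_i mod 13, x_{i+1} = (x_i − a_i)/13, with x_0 = x:
  x_0 = 11/14;  a_0 = 11;  x_1 = (x_0 − 11)/13 = -11/14
  x_1 = -11/14;  a_1 = 2;  x_2 = (x_1 − 2)/13 = -3/14
  x_2 = -3/14;  a_2 = 10;  x_3 = (x_2 − 10)/13 = -11/14
  x_3 = -11/14;  a_3 = 2;  x_4 = (x_3 − 2)/13 = -3/14
  x_4 = -3/14;  a_4 = 10;  x_5 = (x_4 − 10)/13 = -11/14
Digits: (11, 2, 10, 2, 10).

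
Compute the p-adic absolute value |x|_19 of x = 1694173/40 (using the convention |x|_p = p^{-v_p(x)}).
|1694173/40|_19 = 1/130321

Step 1 — compute v_19(x) by factoring powers of 19 out of the numerator and denominator: v_19(1694173/40) = 4. Step 2 — apply |x|_p = p^{-v_p(x)} = 19^{-4} = 1/130321.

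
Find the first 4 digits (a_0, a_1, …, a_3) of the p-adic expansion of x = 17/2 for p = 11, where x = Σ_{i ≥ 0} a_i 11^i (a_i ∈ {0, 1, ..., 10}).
(a_0, …, a_3) = (3, 6, 5, 5)

v_11(17/2) = 0 (numerator and denominator both coprime to 11), so x ∈ ℤ_11^×. Compute digits iteratively via a_i = x_i mod 11, x_{i+1} = (x_i − a_i)/11, with x_0 = x:
  x_0 = 17/2;  a_0 = 3;  x_1 = (x_0 − 3)/11 = 1/2
  x_1 = 1/2;  a_1 = 6;  x_2 = (x_1 − 6)/11 = -1/2
  x_2 = -1/2;  a_2 = 5;  x_3 = (x_2 − 5)/11 = -1/2
  x_3 = -1/2;  a_3 = 5;  x_4 = (x_3 − 5)/11 = -1/2
Digits: (3, 6, 5, 5).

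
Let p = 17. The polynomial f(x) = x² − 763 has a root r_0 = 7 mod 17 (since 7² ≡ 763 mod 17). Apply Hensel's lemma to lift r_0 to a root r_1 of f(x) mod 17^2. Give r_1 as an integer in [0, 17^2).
r_1 = 58 (mod 289)

Hensel's recurrence: r_{i+1} = r_i − f(r_i)·(f′(r_i))^{-1} mod 17^{i+2}, with f′(x) = 2x. Iterate:
  r_0 = 7 (mod 17)
  r_1 = 58 (mod 289)
Final: r_1 = 58, and one checks f(r_1) ≡ 0 mod 17^2.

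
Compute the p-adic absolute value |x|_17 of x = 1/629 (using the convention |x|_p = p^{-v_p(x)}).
|1/629|_17 = 17

Step 1 — compute v_17(x) by factoring powers of 17 out of the numerator and denominator: v_17(1/629) = -1. Step 2 — apply |x|_p = p^{-v_p(x)} = 17^{1} = 17.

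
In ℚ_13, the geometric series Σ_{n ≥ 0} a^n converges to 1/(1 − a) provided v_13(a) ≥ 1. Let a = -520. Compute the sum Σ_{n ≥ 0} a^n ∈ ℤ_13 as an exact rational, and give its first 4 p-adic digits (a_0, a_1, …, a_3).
Σ a^n = 1/(1 − a) = 1/521;  first 4 digits = (1, 12, 10, 4)

v_13(a) = 1 ≥ 1, so the series converges in ℤ_13 to 1/(1 − a) = 1/(1 − (-520)) = 1/521. Expand this rational in ℤ_13: compute digits iteratively via d_i = x_i mod 13, x_{i+1} = (x_i − d_i)/13. The first 4 digits are (1, 12, 10, 4).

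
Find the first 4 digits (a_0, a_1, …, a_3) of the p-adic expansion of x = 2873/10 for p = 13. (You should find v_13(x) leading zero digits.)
(a_0, …, a_3) = (0, 0, 3, 9)

v_13(2873/10) = 2, so a_0 = ... = a_1 = 0. Factor out: x = 13^2 · u with u = 17/10 a unit in ℤ_13. Expand u iteratively via a_{v+i} = u_i mod 13, u_{i+1} = (u_i − a_{v+i})/13:
  u_0 = 17/10;  a_2 = 3;  u_1 = (u_0 − 3)/13 = -1/10
  u_1 = -1/10;  a_3 = 9;  u_2 = (u_1 − 9)/13 = -7/10
Digits: (0, 0, 3, 9).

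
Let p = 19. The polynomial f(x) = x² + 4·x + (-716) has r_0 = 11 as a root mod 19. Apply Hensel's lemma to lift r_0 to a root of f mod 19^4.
r_3 = 46504 (mod 130321)

Hensel: r_{i+1} = r_i − f(r_i)·(f′(r_i))^{-1} mod 19^{i+2}, f′(x) = 2x + 4. Iterate:
  r_0 = 11 (mod 19)
  r_1 = 296 (mod 361)
  r_2 = 5350 (mod 6859)
  r_3 = 46504 (mod 130321)
Final: r = 46504 satisfies f(r) ≡ 0 mod 19^4.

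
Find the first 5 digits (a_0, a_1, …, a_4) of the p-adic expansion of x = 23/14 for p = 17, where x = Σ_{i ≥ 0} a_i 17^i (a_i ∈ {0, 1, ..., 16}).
(a_0, …, a_4) = (15, 15, 10, 3, 1)

v_17(23/14) = 0 (numerator and denominator both coprime to 17), so x ∈ ℤ_17^×. Compute digits iteratively via a_i = x_i mod 17, x_{i+1} = (x_i − a_i)/17, with x_0 = x:
  x_0 = 23/14;  a_0 = 15;  x_1 = (x_0 − 15)/17 = -11/14
  x_1 = -11/14;  a_1 = 15;  x_2 = (x_1 − 15)/17 = -13/14
  x_2 = -13/14;  a_2 = 10;  x_3 = (x_2 − 10)/17 = -9/14
  x_3 = -9/14;  a_3 = 3;  x_4 = (x_3 − 3)/17 = -3/14
  x_4 = -3/14;  a_4 = 1;  x_5 = (x_4 − 1)/17 = -1/14
Digits: (15, 15, 10, 3, 1).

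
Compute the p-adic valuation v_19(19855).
v_19(19855) = 2

v_19(n) is the largest exponent k such that 19^k divides n. Factor out: 19855 = 19^2 · 55. (Sign doesn't affect v_p.) So v_19(19855) = 2.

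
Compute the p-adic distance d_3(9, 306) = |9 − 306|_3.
d_3(9, 306) = 1/27

Step 1 — x − y = 9 − 306 = -297. Step 2 — v_3(-297) = 3 (factor: -297 = −(3^3 · 11); the sign does not affect v_p). Step 3 — |x − y|_3 = 3^{-3} = 1/27.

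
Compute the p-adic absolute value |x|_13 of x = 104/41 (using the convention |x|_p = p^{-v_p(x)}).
|104/41|_13 = 1/13

Step 1 — compute v_13(x) by factoring powers of 13 out of the numerator and denominator: v_13(104/41) = 1. Step 2 — apply |x|_p = p^{-v_p(x)} = 13^{-1} = 1/13.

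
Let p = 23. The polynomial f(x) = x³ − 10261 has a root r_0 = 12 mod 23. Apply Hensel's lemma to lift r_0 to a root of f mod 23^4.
r_3 = 176790 (mod 279841)

Hensel: r_{i+1} = r_i − f(r_i)/f′(r_i) mod 23^{i+2}, where f′(x) = 3x². Iterate:
  r_0 = 12 (mod 23)
  r_1 = 104 (mod 529)
  r_2 = 6452 (mod 12167)
  r_3 = 176790 (mod 279841)
Final: r = 176790 with f(r) ≡ 0 mod 23^4.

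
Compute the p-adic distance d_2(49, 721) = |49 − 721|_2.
d_2(49, 721) = 1/32

Step 1 — x − y = 49 − 721 = -672. Step 2 — v_2(-672) = 5 (factor: -672 = −(2^5 · 21); the sign does not affect v_p). Step 3 — |x − y|_2 = 2^{-5} = 1/32.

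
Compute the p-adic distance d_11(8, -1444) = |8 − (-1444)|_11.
d_11(8, -1444) = 1/121

Step 1 — x − y = 8 − (-1444) = 1452. Step 2 — v_11(1452) = 2 (factor: 1452 = (11^2 · 12); the sign does not affect v_p). Step 3 — |x − y|_11 = 11^{-2} = 1/121.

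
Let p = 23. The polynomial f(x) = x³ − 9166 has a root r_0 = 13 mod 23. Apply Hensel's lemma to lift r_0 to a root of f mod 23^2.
r_1 = 105 (mod 529)

Hensel: r_{i+1} = r_i − f(r_i)/f′(r_i) mod 23^{i+2}, where f′(x) = 3x². Iterate:
  r_0 = 13 (mod 23)
  r_1 = 105 (mod 529)
Final: r = 105 with f(r) ≡ 0 mod 23^2.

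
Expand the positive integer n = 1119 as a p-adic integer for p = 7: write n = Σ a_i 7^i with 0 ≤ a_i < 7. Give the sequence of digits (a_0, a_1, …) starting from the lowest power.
(a_0, a_1, …) = (6, 5, 1, 3)

Repeated division by 7 gives the digits low-to-high: 1119 = 6 + 5·7^1 + 1·7^2 + 3·7^3. Digit sequence: (6, 5, 1, 3).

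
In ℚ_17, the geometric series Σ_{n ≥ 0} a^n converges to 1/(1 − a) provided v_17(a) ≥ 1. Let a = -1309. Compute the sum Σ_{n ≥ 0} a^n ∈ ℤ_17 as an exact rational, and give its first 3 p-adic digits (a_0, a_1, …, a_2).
Σ a^n = 1/(1 − a) = 1/1310;  first 3 digits = (1, 8, 8)

v_17(a) = 1 ≥ 1, so the series converges in ℤ_17 to 1/(1 − a) = 1/(1 − (-1309)) = 1/1310. Expand this rational in ℤ_17: compute digits iteratively via d_i = x_i mod 17, x_{i+1} = (x_i − d_i)/17. The first 3 digits are (1, 8, 8).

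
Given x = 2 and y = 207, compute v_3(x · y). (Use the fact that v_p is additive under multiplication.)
v_3(414) = 2

v_p(x) = 0 (factor: 2 = 3^0 · 2); v_p(y) = 2 (factor: 207 = 3^2 · 23). Additivity: v_p(xy) = v_p(x) + v_p(y) = 0 + 2 = 2. (Direct check: xy = 414 = 3^2 · (46).)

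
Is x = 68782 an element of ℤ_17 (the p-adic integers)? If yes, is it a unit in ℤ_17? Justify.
x ∈ ℤ_17 but not a unit; v_17(x) = 3 > 0

ℤ_17 = {x ∈ ℚ_17 : v_17(x) ≥ 0} and ℤ_17^× = {x ∈ ℤ_17 : v_17(x) = 0}. Here v_17(68782) = v_17(num) − v_17(den) = 3; compare against these criteria.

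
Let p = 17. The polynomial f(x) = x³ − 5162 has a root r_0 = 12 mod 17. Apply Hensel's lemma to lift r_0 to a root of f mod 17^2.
r_1 = 131 (mod 289)

Hensel: r_{i+1} = r_i − f(r_i)/f′(r_i) mod 17^{i+2}, where f′(x) = 3x². Iterate:
  r_0 = 12 (mod 17)
  r_1 = 131 (mod 289)
Final: r = 131 with f(r) ≡ 0 mod 17^2.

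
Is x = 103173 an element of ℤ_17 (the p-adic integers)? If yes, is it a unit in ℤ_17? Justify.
x ∈ ℤ_17 but not a unit; v_17(x) = 3 > 0

ℤ_17 = {x ∈ ℚ_17 : v_17(x) ≥ 0} and ℤ_17^× = {x ∈ ℤ_17 : v_17(x) = 0}. Here v_17(103173) = v_17(num) − v_17(den) = 3; compare against these criteria.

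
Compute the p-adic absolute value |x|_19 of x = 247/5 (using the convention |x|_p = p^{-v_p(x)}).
|247/5|_19 = 1/19

Step 1 — compute v_19(x) by factoring powers of 19 out of the numerator and denominator: v_19(247/5) = 1. Step 2 — apply |x|_p = p^{-v_p(x)} = 19^{-1} = 1/19.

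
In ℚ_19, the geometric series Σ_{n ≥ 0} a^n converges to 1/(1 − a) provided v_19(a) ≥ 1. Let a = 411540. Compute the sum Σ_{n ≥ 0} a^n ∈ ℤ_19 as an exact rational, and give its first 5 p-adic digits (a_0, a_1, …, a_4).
Σ a^n = 1/(1 − a) = -1/411539;  first 5 digits = (1, 0, 0, 3, 3)

v_19(a) = 3 ≥ 1, so the series converges in ℤ_19 to 1/(1 − a) = 1/(1 − 411540) = -1/411539. Expand this rational in ℤ_19: compute digits iteratively via d_i = x_i mod 19, x_{i+1} = (x_i − d_i)/19. The first 5 digits are (1, 0, 0, 3, 3).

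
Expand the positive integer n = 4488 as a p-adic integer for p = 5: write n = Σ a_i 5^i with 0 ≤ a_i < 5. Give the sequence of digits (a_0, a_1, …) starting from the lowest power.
(a_0, a_1, …) = (3, 2, 4, 0, 2, 1)

Repeated division by 5 gives the digits low-to-high: 4488 = 3 + 2·5^1 + 4·5^2 + 2·5^4 + 1·5^5. Digit sequence: (3, 2, 4, 0, 2, 1).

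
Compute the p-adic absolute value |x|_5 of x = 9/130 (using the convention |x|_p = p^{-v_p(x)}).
|9/130|_5 = 5

Step 1 — compute v_5(x) by factoring powers of 5 out of the numerator and denominator: v_5(9/130) = -1. Step 2 — apply |x|_p = p^{-v_p(x)} = 5^{1} = 5.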